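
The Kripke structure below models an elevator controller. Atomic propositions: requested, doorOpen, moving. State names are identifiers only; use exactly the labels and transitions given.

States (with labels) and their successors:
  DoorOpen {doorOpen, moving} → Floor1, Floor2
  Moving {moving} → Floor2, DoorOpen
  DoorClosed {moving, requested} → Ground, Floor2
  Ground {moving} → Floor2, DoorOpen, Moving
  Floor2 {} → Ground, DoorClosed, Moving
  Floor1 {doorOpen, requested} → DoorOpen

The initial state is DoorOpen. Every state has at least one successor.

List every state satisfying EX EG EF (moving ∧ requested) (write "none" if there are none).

{DoorOpen, Moving, DoorClosed, Ground, Floor2, Floor1}

States satisfying EG EF (moving ∧ requested): {DoorOpen, Moving, DoorClosed, Ground, Floor2, Floor1}.
States satisfying EX EG EF (moving ∧ requested): {DoorOpen, Moving, DoorClosed, Ground, Floor2, Floor1}.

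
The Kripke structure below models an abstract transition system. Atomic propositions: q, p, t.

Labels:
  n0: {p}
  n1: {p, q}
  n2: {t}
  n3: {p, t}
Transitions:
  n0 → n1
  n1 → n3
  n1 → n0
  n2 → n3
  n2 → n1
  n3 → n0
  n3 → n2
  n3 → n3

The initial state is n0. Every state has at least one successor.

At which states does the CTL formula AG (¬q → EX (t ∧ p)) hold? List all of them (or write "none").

none

States satisfying ¬q → EX (t ∧ p): {n1, n2, n3}.
States satisfying AG (¬q → EX (t ∧ p)): ∅.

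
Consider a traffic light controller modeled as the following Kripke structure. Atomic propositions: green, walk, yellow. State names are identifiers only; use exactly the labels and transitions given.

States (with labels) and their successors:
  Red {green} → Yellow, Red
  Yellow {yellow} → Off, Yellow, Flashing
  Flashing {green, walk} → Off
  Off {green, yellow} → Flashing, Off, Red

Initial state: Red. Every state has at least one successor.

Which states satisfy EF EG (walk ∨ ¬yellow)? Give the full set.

States satisfying EG (walk ∨ ¬yellow): {Red}.
States satisfying EF EG (walk ∨ ¬yellow): {Red, Yellow, Flashing, Off}.

{Red, Yellow, Flashing, Off}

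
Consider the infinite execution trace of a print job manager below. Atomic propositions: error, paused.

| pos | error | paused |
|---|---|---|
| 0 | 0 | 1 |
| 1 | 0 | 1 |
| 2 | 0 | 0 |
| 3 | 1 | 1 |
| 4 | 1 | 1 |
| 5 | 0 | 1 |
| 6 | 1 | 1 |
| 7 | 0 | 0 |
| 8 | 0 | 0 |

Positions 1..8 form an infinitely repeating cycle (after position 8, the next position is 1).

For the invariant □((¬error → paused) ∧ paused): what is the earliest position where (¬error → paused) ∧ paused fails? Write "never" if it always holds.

2

Check (¬error → paused) ∧ paused at each position in order: 0 ✓, 1 ✓.
At position 2 the labels are {}, so (¬error → paused) ∧ paused is false there. This is the first violation.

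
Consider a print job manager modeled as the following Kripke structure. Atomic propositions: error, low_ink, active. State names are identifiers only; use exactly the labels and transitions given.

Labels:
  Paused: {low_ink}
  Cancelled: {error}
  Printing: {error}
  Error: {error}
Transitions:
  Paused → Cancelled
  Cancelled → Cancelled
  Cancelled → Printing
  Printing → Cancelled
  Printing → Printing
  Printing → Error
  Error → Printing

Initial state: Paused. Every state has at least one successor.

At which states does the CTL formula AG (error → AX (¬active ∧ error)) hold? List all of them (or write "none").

{Paused, Cancelled, Printing, Error}

States satisfying error → AX (¬active ∧ error): {Paused, Cancelled, Printing, Error}.
States satisfying AG (error → AX (¬active ∧ error)): {Paused, Cancelled, Printing, Error}.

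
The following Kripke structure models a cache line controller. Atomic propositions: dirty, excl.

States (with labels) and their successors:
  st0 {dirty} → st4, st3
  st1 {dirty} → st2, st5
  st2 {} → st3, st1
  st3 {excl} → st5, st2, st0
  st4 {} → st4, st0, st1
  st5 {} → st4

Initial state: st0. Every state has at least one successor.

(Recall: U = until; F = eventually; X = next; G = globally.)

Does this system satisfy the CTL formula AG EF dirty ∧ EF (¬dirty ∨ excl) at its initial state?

States satisfying EF dirty: {st0, st1, st2, st3, st4, st5}.
States satisfying AG EF dirty: {st0, st1, st2, st3, st4, st5}.
States satisfying ¬dirty ∨ excl: {st2, st3, st4, st5}.
States satisfying EF (¬dirty ∨ excl): {st0, st1, st2, st3, st4, st5}.
States satisfying AG EF dirty ∧ EF (¬dirty ∨ excl): {st0, st1, st2, st3, st4, st5}.
st0 ∈ Sat(AG EF dirty ∧ EF (¬dirty ∨ excl)).

Holds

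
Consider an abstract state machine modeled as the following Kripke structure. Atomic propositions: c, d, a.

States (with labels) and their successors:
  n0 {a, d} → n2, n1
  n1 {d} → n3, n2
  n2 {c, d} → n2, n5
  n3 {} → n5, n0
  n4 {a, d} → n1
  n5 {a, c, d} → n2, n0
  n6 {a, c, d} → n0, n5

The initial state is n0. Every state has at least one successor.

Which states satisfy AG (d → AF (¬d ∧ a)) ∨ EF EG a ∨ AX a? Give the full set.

{n3, n6}

States satisfying d → AF (¬d ∧ a): {n3}.
States satisfying AG (d → AF (¬d ∧ a)): ∅.
States satisfying EG a: ∅.
States satisfying EF EG a: ∅.
States satisfying a: {n0, n4, n5, n6}.
States satisfying AX a: {n3, n6}.
States satisfying EF EG a ∨ AX a: {n3, n6}.
States satisfying AG (d → AF (¬d ∧ a)) ∨ EF EG a ∨ AX a: {n3, n6}.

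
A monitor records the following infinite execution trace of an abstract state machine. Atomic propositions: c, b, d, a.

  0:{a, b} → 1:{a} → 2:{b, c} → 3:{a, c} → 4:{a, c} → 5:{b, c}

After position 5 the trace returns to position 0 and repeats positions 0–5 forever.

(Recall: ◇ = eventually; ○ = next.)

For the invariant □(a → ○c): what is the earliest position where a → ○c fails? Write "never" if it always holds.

At position 0 the labels are {a, b} and the next position 1 has {a}, so a → ○c is false there. This is the first violation.

0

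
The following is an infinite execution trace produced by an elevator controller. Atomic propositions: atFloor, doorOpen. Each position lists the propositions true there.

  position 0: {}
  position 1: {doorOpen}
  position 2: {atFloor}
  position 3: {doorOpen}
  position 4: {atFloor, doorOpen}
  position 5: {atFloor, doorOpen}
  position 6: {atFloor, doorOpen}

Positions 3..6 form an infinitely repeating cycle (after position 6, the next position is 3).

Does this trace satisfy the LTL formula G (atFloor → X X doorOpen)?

Holds

atFloor → X X doorOpen holds at every position 0..6, and those are all positions ever visited, so G (atFloor → X X doorOpen) holds.
Positions where atFloor holds: 2, 4, 5, 6.
Check X X doorOpen at each: 2→ok, 4→ok, 5→ok, 6→ok.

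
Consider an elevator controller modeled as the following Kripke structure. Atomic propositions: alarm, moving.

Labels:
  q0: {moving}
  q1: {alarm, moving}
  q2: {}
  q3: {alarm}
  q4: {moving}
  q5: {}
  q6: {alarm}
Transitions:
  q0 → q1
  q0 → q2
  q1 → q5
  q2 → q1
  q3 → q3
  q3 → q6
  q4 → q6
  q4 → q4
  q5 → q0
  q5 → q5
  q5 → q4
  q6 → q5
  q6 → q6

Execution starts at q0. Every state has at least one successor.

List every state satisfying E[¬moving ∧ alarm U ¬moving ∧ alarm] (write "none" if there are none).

States satisfying ¬moving ∧ alarm: {q3, q6}.
States satisfying E[¬moving ∧ alarm U ¬moving ∧ alarm]: {q3, q6}.

{q3, q6}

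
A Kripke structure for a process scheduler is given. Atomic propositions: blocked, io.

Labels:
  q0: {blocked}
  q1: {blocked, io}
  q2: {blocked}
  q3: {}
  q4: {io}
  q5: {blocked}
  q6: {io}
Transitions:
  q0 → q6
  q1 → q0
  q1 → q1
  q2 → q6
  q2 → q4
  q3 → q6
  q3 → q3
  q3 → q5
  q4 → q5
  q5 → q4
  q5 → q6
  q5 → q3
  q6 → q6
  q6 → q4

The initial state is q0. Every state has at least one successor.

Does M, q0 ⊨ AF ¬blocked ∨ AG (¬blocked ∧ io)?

States satisfying ¬blocked: {q3, q4, q6}.
States satisfying AF ¬blocked: {q0, q2, q3, q4, q5, q6}.
States satisfying ¬blocked ∧ io: {q4, q6}.
States satisfying AG (¬blocked ∧ io): ∅.
States satisfying AF ¬blocked ∨ AG (¬blocked ∧ io): {q0, q2, q3, q4, q5, q6}.
q0 ∈ Sat(AF ¬blocked ∨ AG (¬blocked ∧ io)).

Holds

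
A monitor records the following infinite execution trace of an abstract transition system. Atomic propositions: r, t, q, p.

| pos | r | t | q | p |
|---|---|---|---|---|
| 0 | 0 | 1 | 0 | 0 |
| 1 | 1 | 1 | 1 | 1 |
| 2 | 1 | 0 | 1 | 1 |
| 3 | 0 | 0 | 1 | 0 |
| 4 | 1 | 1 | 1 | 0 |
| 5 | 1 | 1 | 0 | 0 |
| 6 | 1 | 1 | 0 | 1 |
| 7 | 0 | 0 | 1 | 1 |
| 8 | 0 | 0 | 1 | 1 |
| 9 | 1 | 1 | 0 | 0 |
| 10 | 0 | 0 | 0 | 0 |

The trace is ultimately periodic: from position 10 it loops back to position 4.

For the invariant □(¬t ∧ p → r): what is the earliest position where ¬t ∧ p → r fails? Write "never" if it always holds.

7

Check ¬t ∧ p → r at each position in order: 0 ✓, 1 ✓, 2 ✓, 3 ✓, 4 ✓, 5 ✓, 6 ✓.
At position 7 the labels are {p, q}, so ¬t ∧ p → r is false there. This is the first violation.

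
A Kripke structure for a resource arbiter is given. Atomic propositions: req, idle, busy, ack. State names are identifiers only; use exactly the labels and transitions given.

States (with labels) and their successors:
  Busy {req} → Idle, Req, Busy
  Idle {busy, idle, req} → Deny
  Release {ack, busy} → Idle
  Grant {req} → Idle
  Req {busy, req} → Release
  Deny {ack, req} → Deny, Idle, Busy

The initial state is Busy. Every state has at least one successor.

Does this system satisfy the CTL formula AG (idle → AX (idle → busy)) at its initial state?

Satisfied

States satisfying idle → AX (idle → busy): {Busy, Idle, Release, Grant, Req, Deny}.
States satisfying AG (idle → AX (idle → busy)): {Busy, Idle, Release, Grant, Req, Deny}.
Every state reachable from Busy satisfies idle → AX (idle → busy).
Busy ∈ Sat(AG (idle → AX (idle → busy))).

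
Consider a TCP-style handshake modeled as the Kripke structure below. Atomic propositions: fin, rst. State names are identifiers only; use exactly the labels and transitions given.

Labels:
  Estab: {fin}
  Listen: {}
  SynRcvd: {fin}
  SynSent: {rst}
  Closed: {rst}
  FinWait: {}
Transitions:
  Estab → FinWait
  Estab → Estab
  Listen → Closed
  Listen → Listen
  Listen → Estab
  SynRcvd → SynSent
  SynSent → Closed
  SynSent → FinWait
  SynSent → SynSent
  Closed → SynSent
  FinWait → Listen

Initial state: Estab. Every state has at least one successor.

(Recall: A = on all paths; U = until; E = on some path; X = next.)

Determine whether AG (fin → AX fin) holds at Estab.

No

States satisfying fin → AX fin: {Listen, SynSent, Closed, FinWait}.
States satisfying AG (fin → AX fin): ∅.
Estab is reachable from Estab and violates fin → AX fin, so AG fails at Estab.
Estab ∉ Sat(AG (fin → AX fin)).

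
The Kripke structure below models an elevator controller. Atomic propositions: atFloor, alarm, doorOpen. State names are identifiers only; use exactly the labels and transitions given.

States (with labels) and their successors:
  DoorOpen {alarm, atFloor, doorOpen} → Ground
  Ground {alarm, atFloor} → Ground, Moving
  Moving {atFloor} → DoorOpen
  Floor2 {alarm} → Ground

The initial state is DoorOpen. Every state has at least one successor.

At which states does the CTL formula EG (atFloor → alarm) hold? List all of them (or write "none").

{DoorOpen, Ground, Floor2}

States satisfying atFloor → alarm: {DoorOpen, Ground, Floor2}.
States satisfying EG (atFloor → alarm): {DoorOpen, Ground, Floor2}.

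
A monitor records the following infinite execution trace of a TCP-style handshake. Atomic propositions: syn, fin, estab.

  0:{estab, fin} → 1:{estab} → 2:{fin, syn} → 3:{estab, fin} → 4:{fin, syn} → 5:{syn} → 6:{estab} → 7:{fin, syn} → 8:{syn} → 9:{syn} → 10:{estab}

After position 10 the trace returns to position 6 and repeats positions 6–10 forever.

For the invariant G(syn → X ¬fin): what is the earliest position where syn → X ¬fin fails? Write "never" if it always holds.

Check syn → X ¬fin at each position in order: 0 ✓, 1 ✓.
At position 2 the labels are {fin, syn} and the next position 3 has {estab, fin}, so syn → X ¬fin is false there. This is the first violation.

2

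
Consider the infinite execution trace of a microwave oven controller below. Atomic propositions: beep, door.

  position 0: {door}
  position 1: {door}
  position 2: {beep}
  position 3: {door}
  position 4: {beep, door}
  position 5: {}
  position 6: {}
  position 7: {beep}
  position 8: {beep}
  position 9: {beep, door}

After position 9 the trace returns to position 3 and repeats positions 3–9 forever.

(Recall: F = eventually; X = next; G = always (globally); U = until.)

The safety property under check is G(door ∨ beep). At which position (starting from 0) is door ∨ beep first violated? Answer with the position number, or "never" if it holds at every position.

Check door ∨ beep at each position in order: 0 ✓, 1 ✓, 2 ✓, 3 ✓, 4 ✓.
At position 5 the labels are {}, so door ∨ beep is false there. This is the first violation.

5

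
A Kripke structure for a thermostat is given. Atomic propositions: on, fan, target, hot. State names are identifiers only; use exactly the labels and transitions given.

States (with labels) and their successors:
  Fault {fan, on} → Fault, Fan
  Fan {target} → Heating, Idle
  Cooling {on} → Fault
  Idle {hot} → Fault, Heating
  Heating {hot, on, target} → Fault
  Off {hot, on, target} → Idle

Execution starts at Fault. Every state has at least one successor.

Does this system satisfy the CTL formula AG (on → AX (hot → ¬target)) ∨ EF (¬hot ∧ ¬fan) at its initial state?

Yes

States satisfying on → AX (hot → ¬target): {Fault, Fan, Cooling, Idle, Heating, Off}.
States satisfying AG (on → AX (hot → ¬target)): {Fault, Fan, Cooling, Idle, Heating, Off}.
States satisfying ¬hot ∧ ¬fan: {Fan, Cooling}.
States satisfying EF (¬hot ∧ ¬fan): {Fault, Fan, Cooling, Idle, Heating, Off}.
States satisfying AG (on → AX (hot → ¬target)) ∨ EF (¬hot ∧ ¬fan): {Fault, Fan, Cooling, Idle, Heating, Off}.
Fault ∈ Sat(AG (on → AX (hot → ¬target)) ∨ EF (¬hot ∧ ¬fan)).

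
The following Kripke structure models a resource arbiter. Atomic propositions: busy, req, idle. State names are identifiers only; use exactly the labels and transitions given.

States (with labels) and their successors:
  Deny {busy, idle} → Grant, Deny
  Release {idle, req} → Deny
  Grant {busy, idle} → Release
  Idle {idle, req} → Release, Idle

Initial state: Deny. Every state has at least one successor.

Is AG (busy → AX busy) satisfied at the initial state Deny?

States satisfying busy → AX busy: {Deny, Release, Idle}.
States satisfying AG (busy → AX busy): ∅.
Grant is reachable from Deny and violates busy → AX busy, so AG fails at Deny.
Deny ∉ Sat(AG (busy → AX busy)).

No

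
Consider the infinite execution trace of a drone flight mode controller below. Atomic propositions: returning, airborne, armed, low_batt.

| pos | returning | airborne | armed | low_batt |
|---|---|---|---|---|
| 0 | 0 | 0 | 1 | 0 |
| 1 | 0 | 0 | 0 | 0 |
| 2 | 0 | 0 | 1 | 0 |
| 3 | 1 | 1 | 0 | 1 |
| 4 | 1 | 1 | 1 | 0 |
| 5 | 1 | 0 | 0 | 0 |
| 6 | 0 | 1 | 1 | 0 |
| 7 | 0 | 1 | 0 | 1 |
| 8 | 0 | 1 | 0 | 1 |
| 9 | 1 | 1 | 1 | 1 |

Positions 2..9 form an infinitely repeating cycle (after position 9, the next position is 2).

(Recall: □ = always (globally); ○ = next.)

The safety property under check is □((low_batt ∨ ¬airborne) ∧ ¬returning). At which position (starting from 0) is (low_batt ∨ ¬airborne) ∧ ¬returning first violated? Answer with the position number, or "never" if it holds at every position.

3

Check (low_batt ∨ ¬airborne) ∧ ¬returning at each position in order: 0 ✓, 1 ✓, 2 ✓.
At position 3 the labels are {airborne, low_batt, returning}, so (low_batt ∨ ¬airborne) ∧ ¬returning is false there. This is the first violation.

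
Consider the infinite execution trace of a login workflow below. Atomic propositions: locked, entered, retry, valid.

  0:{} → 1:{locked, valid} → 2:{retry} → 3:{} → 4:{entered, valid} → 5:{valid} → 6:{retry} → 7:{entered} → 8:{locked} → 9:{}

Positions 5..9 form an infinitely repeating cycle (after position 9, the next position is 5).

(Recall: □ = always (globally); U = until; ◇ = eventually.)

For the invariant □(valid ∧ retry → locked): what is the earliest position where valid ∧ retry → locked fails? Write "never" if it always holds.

valid ∧ retry → locked holds at every position 0..9, and those are all the positions the trace ever visits, so the invariant □(valid ∧ retry → locked) is never violated.

never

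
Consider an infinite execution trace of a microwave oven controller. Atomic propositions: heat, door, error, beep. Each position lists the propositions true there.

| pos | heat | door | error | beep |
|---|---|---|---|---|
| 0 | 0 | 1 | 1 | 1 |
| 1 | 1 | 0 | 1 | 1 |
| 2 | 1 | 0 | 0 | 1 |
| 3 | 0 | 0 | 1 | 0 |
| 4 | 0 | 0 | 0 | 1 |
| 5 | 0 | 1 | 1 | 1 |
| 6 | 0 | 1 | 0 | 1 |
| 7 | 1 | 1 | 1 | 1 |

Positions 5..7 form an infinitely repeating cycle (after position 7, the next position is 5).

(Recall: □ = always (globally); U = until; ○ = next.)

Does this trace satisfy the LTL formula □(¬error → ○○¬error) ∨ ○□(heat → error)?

¬error → ○○¬error must hold at every position from 0 onward. It fails at position 6, so □(¬error → ○○¬error) is false.
Positions where ¬error holds: 2, 4, 6.
Check ○○¬error at each: 2→ok, 4→ok, 6→fails.
The position after 0 is 1; □(heat → error) is false there.
At position 0: □(¬error → ○○¬error) is false; ○□(heat → error) is false; so □(¬error → ○○¬error) ∨ ○□(heat → error) is false.

Violated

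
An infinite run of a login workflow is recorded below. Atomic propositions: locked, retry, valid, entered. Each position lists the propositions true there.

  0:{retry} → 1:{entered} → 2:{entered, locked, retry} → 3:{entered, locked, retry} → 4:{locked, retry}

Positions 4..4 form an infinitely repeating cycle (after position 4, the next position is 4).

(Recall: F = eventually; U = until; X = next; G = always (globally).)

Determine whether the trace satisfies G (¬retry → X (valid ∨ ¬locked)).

¬retry → X (valid ∨ ¬locked) must hold at every position from 0 onward. It fails at position 1, so G (¬retry → X (valid ∨ ¬locked)) is false.
Positions where ¬retry holds: 1.
Check X (valid ∨ ¬locked) at each: 1→fails.

Violated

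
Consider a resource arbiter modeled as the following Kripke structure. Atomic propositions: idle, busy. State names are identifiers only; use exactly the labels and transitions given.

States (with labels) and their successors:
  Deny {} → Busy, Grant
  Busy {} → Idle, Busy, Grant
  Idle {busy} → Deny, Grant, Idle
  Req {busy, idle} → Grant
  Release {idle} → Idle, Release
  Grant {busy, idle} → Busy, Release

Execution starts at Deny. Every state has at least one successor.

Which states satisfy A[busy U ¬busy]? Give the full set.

States satisfying busy: {Idle, Req, Grant}.
States satisfying ¬busy: {Deny, Busy, Release}.
States satisfying A[busy U ¬busy]: {Deny, Busy, Req, Release, Grant}.

{Deny, Busy, Req, Release, Grant}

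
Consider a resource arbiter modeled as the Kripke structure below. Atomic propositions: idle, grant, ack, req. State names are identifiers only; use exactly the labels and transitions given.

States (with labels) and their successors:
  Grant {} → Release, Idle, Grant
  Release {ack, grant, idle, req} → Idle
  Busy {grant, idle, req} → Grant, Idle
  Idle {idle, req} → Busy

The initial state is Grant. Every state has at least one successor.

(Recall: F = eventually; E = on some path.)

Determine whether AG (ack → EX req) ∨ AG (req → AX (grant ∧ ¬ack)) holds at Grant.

Satisfied

States satisfying ack → EX req: {Grant, Release, Busy, Idle}.
States satisfying AG (ack → EX req): {Grant, Release, Busy, Idle}.
States satisfying req → AX (grant ∧ ¬ack): {Grant, Idle}.
States satisfying AG (req → AX (grant ∧ ¬ack)): ∅.
States satisfying AG (ack → EX req) ∨ AG (req → AX (grant ∧ ¬ack)): {Grant, Release, Busy, Idle}.
Grant ∈ Sat(AG (ack → EX req) ∨ AG (req → AX (grant ∧ ¬ack))).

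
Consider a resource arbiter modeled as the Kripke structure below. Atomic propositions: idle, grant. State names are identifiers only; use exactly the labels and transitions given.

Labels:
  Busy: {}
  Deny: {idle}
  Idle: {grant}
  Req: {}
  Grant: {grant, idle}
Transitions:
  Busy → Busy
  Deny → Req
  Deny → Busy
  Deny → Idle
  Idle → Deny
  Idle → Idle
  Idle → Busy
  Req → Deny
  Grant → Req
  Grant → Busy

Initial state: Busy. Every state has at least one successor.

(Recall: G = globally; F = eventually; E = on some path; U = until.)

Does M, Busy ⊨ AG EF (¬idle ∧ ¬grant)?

Yes

States satisfying EF (¬idle ∧ ¬grant): {Busy, Deny, Idle, Req, Grant}.
States satisfying AG EF (¬idle ∧ ¬grant): {Busy, Deny, Idle, Req, Grant}.
Every state reachable from Busy satisfies EF (¬idle ∧ ¬grant).
Busy ∈ Sat(AG EF (¬idle ∧ ¬grant)).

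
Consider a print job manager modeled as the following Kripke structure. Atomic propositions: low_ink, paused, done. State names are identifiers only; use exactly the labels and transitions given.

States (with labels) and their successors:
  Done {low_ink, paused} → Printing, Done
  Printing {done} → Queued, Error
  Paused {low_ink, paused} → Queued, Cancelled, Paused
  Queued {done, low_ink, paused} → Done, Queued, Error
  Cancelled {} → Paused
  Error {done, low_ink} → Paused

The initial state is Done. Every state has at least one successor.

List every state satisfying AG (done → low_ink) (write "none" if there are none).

none

States satisfying done → low_ink: {Done, Paused, Queued, Cancelled, Error}.
States satisfying AG (done → low_ink): ∅.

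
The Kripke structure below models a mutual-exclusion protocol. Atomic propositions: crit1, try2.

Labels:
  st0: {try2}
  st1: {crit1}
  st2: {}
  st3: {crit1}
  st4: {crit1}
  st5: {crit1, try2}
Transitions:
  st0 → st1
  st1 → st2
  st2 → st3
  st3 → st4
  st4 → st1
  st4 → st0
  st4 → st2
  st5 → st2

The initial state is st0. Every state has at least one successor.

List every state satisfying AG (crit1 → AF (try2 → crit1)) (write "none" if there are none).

{st0, st1, st2, st3, st4, st5}

States satisfying crit1 → AF (try2 → crit1): {st0, st1, st2, st3, st4, st5}.
States satisfying AG (crit1 → AF (try2 → crit1)): {st0, st1, st2, st3, st4, st5}.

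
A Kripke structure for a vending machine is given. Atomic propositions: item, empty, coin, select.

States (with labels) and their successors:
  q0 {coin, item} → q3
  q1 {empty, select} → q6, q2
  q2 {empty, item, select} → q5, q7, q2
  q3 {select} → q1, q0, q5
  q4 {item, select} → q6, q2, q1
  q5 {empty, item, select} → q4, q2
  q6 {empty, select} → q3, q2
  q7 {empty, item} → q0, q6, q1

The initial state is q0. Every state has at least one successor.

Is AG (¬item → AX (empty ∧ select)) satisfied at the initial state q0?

No

States satisfying ¬item → AX (empty ∧ select): {q0, q1, q2, q4, q5, q7}.
States satisfying AG (¬item → AX (empty ∧ select)): ∅.
q3 is reachable from q0 and violates ¬item → AX (empty ∧ select), so AG fails at q0.
q0 ∉ Sat(AG (¬item → AX (empty ∧ select))).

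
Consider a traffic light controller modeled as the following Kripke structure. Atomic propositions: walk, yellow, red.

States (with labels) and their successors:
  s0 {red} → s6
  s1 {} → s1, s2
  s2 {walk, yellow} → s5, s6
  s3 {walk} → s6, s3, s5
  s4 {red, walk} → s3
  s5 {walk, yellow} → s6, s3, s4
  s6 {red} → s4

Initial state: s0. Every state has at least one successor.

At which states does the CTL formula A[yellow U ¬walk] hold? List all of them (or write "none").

States satisfying yellow: {s2, s5}.
States satisfying ¬walk: {s0, s1, s6}.
States satisfying A[yellow U ¬walk]: {s0, s1, s6}.

{s0, s1, s6}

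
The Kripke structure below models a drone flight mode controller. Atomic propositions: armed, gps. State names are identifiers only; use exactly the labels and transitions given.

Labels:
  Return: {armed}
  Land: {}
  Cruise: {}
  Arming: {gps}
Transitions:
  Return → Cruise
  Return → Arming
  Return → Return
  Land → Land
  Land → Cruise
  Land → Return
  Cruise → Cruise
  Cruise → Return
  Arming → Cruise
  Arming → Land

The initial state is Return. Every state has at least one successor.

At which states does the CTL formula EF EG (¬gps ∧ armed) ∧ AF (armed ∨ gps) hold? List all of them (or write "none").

{Return, Arming}

States satisfying EG (¬gps ∧ armed): {Return}.
States satisfying EF EG (¬gps ∧ armed): {Return, Land, Cruise, Arming}.
States satisfying armed ∨ gps: {Return, Arming}.
States satisfying AF (armed ∨ gps): {Return, Arming}.
States satisfying EF EG (¬gps ∧ armed) ∧ AF (armed ∨ gps): {Return, Arming}.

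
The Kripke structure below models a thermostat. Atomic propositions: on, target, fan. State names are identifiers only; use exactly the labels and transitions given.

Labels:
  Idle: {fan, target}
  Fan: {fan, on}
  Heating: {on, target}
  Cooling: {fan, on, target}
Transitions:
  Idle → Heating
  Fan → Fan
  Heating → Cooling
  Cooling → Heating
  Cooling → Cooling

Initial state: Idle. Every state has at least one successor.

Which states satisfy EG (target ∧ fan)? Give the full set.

States satisfying target ∧ fan: {Idle, Cooling}.
States satisfying EG (target ∧ fan): {Cooling}.

{Cooling}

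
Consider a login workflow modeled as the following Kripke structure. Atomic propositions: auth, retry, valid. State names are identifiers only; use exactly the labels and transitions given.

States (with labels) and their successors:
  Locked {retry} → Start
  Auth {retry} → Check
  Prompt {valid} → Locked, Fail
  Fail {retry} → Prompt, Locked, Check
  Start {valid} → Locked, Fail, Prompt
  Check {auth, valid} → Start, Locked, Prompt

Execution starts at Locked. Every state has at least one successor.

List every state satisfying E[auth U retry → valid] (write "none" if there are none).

States satisfying auth: {Check}.
States satisfying retry → valid: {Prompt, Start, Check}.
States satisfying E[auth U retry → valid]: {Prompt, Start, Check}.

{Prompt, Start, Check}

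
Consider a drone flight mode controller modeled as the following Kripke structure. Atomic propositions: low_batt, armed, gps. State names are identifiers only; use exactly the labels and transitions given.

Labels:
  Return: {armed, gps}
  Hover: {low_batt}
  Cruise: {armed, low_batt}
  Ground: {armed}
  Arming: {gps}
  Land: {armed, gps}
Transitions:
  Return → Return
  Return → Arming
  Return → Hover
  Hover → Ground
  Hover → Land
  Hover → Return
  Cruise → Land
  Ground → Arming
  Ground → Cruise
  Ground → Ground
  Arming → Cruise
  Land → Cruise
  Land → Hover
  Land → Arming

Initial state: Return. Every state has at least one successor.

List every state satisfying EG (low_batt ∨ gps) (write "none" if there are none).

{Return, Hover, Cruise, Arming, Land}

States satisfying low_batt ∨ gps: {Return, Hover, Cruise, Arming, Land}.
States satisfying EG (low_batt ∨ gps): {Return, Hover, Cruise, Arming, Land}.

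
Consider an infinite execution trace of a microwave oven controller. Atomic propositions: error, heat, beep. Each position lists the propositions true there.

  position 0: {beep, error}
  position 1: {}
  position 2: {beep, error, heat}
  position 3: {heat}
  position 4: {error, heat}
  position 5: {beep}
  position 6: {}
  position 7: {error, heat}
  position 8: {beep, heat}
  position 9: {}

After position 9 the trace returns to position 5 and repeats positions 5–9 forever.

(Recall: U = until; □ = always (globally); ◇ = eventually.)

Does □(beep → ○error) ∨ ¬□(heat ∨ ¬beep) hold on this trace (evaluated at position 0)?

Satisfied

beep → ○error must hold at every position from 0 onward. It fails at position 0, so □(beep → ○error) is false.
Positions where beep holds: 0, 2, 5, 8.
Check ○error at each: 0→fails, 2→fails, 5→fails, 8→fails.
At position 0: □(beep → ○error) is false; ¬□(heat ∨ ¬beep) is true; so □(beep → ○error) ∨ ¬□(heat ∨ ¬beep) is true.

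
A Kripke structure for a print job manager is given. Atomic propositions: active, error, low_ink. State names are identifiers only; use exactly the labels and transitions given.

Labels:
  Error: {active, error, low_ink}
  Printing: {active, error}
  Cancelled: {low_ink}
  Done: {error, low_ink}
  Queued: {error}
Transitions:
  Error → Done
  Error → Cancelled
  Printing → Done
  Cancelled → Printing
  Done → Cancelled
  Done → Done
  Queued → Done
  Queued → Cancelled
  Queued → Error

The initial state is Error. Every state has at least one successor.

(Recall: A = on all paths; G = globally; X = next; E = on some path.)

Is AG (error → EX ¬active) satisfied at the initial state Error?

States satisfying error → EX ¬active: {Error, Printing, Cancelled, Done, Queued}.
States satisfying AG (error → EX ¬active): {Error, Printing, Cancelled, Done, Queued}.
Every state reachable from Error satisfies error → EX ¬active.
Error ∈ Sat(AG (error → EX ¬active)).

Satisfied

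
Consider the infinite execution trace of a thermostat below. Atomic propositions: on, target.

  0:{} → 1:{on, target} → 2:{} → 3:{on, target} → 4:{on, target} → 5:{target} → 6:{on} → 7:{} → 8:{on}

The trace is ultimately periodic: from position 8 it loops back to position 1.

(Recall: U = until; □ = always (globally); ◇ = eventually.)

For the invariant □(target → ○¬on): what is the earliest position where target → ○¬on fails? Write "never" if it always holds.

Check target → ○¬on at each position in order: 0 ✓, 1 ✓, 2 ✓.
At position 3 the labels are {on, target} and the next position 4 has {on, target}, so target → ○¬on is false there. This is the first violation.

3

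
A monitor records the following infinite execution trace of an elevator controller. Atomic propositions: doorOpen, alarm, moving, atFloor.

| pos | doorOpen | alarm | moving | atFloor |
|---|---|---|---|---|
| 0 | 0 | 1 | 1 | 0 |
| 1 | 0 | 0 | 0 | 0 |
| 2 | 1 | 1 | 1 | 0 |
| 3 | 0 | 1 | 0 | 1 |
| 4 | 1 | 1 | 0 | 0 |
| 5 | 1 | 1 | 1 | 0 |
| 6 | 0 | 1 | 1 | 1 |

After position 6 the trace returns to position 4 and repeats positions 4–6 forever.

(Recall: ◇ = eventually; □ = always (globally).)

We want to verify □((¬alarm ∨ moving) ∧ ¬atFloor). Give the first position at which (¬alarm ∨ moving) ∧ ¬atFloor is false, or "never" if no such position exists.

3

Check (¬alarm ∨ moving) ∧ ¬atFloor at each position in order: 0 ✓, 1 ✓, 2 ✓.
At position 3 the labels are {alarm, atFloor}, so (¬alarm ∨ moving) ∧ ¬atFloor is false there. This is the first violation.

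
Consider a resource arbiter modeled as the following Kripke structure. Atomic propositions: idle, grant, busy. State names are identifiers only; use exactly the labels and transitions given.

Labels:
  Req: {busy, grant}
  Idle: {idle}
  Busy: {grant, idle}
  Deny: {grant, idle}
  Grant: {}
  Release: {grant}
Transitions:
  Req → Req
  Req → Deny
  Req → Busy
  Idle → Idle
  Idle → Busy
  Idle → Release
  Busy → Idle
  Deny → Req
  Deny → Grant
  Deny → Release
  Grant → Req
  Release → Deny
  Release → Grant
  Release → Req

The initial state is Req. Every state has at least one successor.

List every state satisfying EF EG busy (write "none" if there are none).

States satisfying EG busy: {Req}.
States satisfying EF EG busy: {Req, Idle, Busy, Deny, Grant, Release}.

{Req, Idle, Busy, Deny, Grant, Release}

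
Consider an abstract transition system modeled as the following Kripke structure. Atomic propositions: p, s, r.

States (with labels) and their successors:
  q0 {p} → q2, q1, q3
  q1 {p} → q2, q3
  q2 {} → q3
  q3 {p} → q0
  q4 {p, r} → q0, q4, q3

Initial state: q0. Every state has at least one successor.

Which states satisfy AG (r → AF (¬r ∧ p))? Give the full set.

States satisfying r → AF (¬r ∧ p): {q0, q1, q2, q3}.
States satisfying AG (r → AF (¬r ∧ p)): {q0, q1, q2, q3}.

{q0, q1, q2, q3}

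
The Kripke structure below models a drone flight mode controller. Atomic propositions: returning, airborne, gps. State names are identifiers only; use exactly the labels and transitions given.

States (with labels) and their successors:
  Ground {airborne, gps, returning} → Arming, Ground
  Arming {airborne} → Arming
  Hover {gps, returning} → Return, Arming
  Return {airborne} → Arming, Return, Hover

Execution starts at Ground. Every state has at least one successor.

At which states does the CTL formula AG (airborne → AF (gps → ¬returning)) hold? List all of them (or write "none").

{Arming, Hover, Return}

States satisfying airborne → AF (gps → ¬returning): {Arming, Hover, Return}.
States satisfying AG (airborne → AF (gps → ¬returning)): {Arming, Hover, Return}.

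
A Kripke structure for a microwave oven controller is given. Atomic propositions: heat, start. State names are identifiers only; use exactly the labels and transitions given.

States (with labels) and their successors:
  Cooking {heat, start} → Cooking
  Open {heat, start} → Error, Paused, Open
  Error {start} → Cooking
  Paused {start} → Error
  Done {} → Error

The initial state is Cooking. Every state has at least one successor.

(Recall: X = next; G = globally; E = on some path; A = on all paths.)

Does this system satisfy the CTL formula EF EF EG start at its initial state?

Yes

States satisfying EF EG start: {Cooking, Open, Error, Paused, Done}.
States satisfying EF EF EG start: {Cooking, Open, Error, Paused, Done}.
Some path from Cooking reaches a state where EF EG start holds.
Cooking ∈ Sat(EF EF EG start).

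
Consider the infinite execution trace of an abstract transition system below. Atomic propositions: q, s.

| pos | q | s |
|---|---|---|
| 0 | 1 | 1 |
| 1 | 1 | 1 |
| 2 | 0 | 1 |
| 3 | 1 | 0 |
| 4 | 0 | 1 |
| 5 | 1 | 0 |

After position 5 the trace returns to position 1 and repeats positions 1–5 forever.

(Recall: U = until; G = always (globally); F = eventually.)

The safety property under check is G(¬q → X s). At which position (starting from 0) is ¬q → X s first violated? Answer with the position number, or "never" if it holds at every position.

2

Check ¬q → X s at each position in order: 0 ✓, 1 ✓.
At position 2 the labels are {s} and the next position 3 has {q}, so ¬q → X s is false there. This is the first violation.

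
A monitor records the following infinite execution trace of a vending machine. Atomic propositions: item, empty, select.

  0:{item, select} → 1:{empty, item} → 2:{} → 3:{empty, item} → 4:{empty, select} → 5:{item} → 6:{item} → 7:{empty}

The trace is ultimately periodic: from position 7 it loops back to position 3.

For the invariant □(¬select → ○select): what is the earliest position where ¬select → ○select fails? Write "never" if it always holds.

Check ¬select → ○select at each position in order: 0 ✓.
At position 1 the labels are {empty, item} and the next position 2 has {}, so ¬select → ○select is false there. This is the first violation.

1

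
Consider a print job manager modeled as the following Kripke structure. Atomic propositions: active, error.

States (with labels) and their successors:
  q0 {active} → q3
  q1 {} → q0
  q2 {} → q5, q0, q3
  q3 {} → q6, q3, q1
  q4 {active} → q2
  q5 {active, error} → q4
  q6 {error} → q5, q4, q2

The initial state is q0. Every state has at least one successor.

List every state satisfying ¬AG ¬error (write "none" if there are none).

States satisfying ¬error: {q0, q1, q2, q3, q4}.
States satisfying AG ¬error: ∅.
States satisfying ¬AG ¬error: {q0, q1, q2, q3, q4, q5, q6}.

{q0, q1, q2, q3, q4, q5, q6}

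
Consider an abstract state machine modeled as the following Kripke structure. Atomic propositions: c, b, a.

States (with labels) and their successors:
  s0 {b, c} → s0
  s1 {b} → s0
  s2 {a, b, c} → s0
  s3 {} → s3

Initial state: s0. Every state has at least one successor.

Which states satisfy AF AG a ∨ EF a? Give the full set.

{s2}

States satisfying AG a: ∅.
States satisfying AF AG a: ∅.
States satisfying a: {s2}.
States satisfying EF a: {s2}.
States satisfying AF AG a ∨ EF a: {s2}.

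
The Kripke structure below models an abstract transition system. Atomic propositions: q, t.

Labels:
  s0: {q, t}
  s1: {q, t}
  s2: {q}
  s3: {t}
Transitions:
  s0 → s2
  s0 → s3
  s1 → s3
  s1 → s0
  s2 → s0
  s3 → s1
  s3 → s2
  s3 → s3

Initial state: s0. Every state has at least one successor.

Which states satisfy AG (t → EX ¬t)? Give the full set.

none

States satisfying t → EX ¬t: {s0, s2, s3}.
States satisfying AG (t → EX ¬t): ∅.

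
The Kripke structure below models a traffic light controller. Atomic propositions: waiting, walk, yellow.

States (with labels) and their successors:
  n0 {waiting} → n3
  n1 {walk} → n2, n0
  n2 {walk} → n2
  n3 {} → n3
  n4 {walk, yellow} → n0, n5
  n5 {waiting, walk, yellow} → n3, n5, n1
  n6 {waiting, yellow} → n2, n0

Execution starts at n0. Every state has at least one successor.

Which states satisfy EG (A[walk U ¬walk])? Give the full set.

States satisfying A[walk U ¬walk]: {n0, n3, n6}.
States satisfying EG (A[walk U ¬walk]): {n0, n3, n6}.

{n0, n3, n6}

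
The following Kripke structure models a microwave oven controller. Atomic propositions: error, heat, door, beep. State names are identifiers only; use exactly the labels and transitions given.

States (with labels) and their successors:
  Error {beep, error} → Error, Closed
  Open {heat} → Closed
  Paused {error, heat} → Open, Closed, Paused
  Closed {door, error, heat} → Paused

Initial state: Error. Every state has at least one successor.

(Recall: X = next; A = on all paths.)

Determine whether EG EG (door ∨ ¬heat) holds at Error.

States satisfying EG (door ∨ ¬heat): {Error}.
States satisfying EG EG (door ∨ ¬heat): {Error}.
Error ∈ Sat(EG EG (door ∨ ¬heat)).

Holds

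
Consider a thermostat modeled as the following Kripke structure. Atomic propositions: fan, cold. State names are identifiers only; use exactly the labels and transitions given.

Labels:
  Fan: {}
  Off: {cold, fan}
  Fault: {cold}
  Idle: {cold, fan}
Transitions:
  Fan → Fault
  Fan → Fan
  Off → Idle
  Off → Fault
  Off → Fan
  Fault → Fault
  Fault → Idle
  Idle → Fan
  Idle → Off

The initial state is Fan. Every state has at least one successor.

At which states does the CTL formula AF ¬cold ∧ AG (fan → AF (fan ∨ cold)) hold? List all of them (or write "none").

{Fan}

States satisfying ¬cold: {Fan}.
States satisfying AF ¬cold: {Fan}.
States satisfying fan → AF (fan ∨ cold): {Fan, Off, Fault, Idle}.
States satisfying AG (fan → AF (fan ∨ cold)): {Fan, Off, Fault, Idle}.
States satisfying AF ¬cold ∧ AG (fan → AF (fan ∨ cold)): {Fan}.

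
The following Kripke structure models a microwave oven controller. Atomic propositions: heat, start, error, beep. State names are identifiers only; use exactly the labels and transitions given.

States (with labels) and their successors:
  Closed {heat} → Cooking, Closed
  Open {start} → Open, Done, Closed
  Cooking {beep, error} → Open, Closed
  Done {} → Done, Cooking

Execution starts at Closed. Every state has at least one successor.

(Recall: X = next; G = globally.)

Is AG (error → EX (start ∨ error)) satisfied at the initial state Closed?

States satisfying error → EX (start ∨ error): {Closed, Open, Cooking, Done}.
States satisfying AG (error → EX (start ∨ error)): {Closed, Open, Cooking, Done}.
Every state reachable from Closed satisfies error → EX (start ∨ error).
Closed ∈ Sat(AG (error → EX (start ∨ error))).

Holds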